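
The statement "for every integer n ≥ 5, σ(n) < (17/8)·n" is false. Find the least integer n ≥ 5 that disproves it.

We need the least integer n ≥ 5 for which the claim fails.
The first 7 eligible values, up to n = 11, all satisfy the conclusion.
n = 12: σ(12) = 28; 28 ≥ 51/2.
Hence n = 12 is a counterexample.

n = 12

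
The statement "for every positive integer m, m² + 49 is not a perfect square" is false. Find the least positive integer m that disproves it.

m = 24

A counterexample is any positive integer m such that m² + 49 is a perfect square; we check each in order.
For m = 1, 2, 3, 4, …, 21, 22, 23 the conclusion holds.
m = 24: 24² + 49 = 625 = 25², a perfect square.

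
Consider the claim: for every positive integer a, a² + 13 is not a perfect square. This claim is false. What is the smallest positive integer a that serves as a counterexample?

a = 6

The first 5 eligible values, up to a = 5, all satisfy the conclusion.
a = 6: 6² + 13 = 49 = 7², a perfect square.
Thus a = 6 disproves the claim, and no smaller a works.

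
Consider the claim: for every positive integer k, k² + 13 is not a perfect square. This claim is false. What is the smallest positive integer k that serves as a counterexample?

k = 6

Check each positive integer k in order until k² + 13 is a perfect square.
For k = 1, 2, 3, 4, 5 the conclusion holds.
k = 6: 6² + 13 = 49 = 7², a perfect square.
Thus k = 6 disproves the claim, and no smaller k works.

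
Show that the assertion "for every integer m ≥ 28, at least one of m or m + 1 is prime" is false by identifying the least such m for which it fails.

Check each integer m ≥ 28 in order until m, m + 1 are both composite.
m = 28: 29 is prime.
m = 29: 29 is prime.
m = 30: 31 is prime.
m = 31: 31 is prime.
m = 32: 32 = 2 × 16; 33 = 3 × 11 — both composite.

m = 32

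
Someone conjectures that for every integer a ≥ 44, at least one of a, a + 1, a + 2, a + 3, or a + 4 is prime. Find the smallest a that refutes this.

For a = 44, 45, 46, 47 the conclusion holds.
a = 48: 48 = 2 × 24; 49 = 7 × 7; 50 = 2 × 25; 51 = 3 × 17; 52 = 2 × 26 — all composite.

a = 48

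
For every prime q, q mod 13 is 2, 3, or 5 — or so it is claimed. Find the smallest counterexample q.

q = 7

q = 2: 2 mod 13 = 2.
q = 3: 3 mod 13 = 3.
q = 5: 5 mod 13 = 5.
q = 7: 7 mod 13 = 7 — not in {2, 3, 5}.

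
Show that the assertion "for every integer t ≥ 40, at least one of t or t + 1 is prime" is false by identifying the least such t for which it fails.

Check each integer t ≥ 40 in order until t, t + 1 are both composite.
The first 4 eligible values, up to t = 43, all satisfy the conclusion.
t = 44: 44 = 2 × 22; 45 = 3 × 15 — both composite.
Hence t = 44 is a counterexample.

t = 44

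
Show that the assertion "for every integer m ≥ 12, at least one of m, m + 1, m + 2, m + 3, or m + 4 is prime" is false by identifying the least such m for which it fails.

m = 24

We need the least integer m ≥ 12 for which m, m + 1, m + 2, m + 3, m + 4 are all composite.
For m = 12, 13, 14, 15, …, 21, 22, 23 the conclusion holds.
m = 24: 24 = 2 × 12; 25 = 5 × 5; 26 = 2 × 13; 27 = 3 × 9; 28 = 2 × 14 — all composite.
Hence m = 24 is a counterexample.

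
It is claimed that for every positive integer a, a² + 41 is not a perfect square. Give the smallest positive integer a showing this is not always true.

A counterexample is any positive integer a such that a² + 41 is a perfect square; we check each in order.
The first 19 eligible values, up to a = 19, all satisfy the conclusion.
a = 20: 20² + 41 = 441 = 21², a perfect square.
Thus a = 20 disproves the claim, and no smaller a works.

a = 20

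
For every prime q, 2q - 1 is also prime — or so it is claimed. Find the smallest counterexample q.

Check each prime q in order until 2q - 1 is not prime.
For q = 2, 3 the conclusion holds.
q = 5: 2q - 1 = 9 = 3 × 3, not prime.
Thus q = 5 disproves the claim, and no smaller q works.

q = 5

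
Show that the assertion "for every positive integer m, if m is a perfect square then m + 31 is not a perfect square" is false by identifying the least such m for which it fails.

m = 225

For m = 1, 4, 9, 16, …, 144, 169, 196 the conclusion holds.
m = 225: 225 = 15² and 225 + 31 = 256 = 16².
So m = 225 is the smallest counterexample.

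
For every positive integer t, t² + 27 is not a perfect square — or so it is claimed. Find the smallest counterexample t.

t = 3

Check each positive integer t in order until t² + 27 is a perfect square.
t = 1: 1² + 27 = 28, not a perfect square.
t = 2: 2² + 27 = 31, not a perfect square.
t = 3: 3² + 27 = 36 = 6², a perfect square.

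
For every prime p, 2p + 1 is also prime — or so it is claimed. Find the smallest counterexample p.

A counterexample is any prime p such that 2p + 1 is not prime; we check each in order.
For p = 2, 3, 5 the conclusion holds.
p = 7: 2p + 1 = 15 = 3 × 5, not prime.
Thus p = 7 disproves the claim, and no smaller p works.

p = 7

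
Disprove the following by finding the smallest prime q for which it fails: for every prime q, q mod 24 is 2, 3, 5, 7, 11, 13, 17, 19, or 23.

q = 73

Check each prime q in order until the claim fails.
For q = 2, 3, 5, 7, …, 61, 67, 71 the conclusion holds.
q = 73: 73 mod 24 = 1 — not in {2, 3, 5, 7, 11, 13, 17, 19, 23}.
Hence q = 73 is a counterexample.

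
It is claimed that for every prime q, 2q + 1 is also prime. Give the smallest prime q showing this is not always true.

Check each prime q in order until 2q + 1 is not prime.
For q = 2, 3, 5 the conclusion holds.
q = 7: 2q + 1 = 15 = 3 × 5, not prime.
So q = 7 is the smallest counterexample.

q = 7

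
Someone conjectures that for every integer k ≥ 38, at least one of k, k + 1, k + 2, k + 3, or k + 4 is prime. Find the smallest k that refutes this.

A counterexample is any integer k ≥ 38 such that k, k + 1, k + 2, k + 3, k + 4 are all composite; we check each in order.
For k = 38, 39, 40, 41, 42, 43, 44, 45, 46, 47 the conclusion holds.
k = 48: 48 = 2 × 24; 49 = 7 × 7; 50 = 2 × 25; 51 = 3 × 17; 52 = 2 × 26 — all composite.

k = 48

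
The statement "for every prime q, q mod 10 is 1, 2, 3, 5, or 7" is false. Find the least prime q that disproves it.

A counterexample is any prime q such that the claim fails; we check each in order.
The first 7 eligible values, up to q = 17, all satisfy the conclusion.
q = 19: 19 mod 10 = 9 — not in {1, 2, 3, 5, 7}.
Thus q = 19 disproves the claim, and no smaller q works.

q = 19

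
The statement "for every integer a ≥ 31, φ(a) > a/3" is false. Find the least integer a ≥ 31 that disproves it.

We need the least integer a ≥ 31 for which the claim fails.
a = 31: φ(31) = 30 and 31/3 = 31/3, so φ(31) > 31/3.
a = 32: φ(32) = 16 and 32/3 = 32/3, so φ(32) > 32/3.
a = 33: φ(33) = 20 and 33/3 = 11, so φ(33) > 33/3.
a = 34: φ(34) = 16 and 34/3 = 34/3, so φ(34) > 34/3.
a = 35: φ(35) = 24 and 35/3 = 35/3, so φ(35) > 35/3.
a = 36: φ(36) = 12 and 36/3 = 12, so φ(36) ≤ 36/3.
So a = 36 is the smallest counterexample.

a = 36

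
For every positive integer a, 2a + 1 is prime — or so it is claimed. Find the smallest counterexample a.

a = 4

We need the least positive integer a for which 2a + 1 is not prime.
For a = 1, 2, 3 the conclusion holds.
a = 4: 2a + 1 = 9 = 3 × 3, composite.
Thus a = 4 disproves the claim, and no smaller a works.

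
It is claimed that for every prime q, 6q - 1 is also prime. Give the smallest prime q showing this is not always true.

We need the least prime q for which 6q - 1 is not prime.
The first 4 eligible values, up to q = 7, all satisfy the conclusion.
q = 11: 6q - 1 = 65 = 5 × 13, not prime.
Hence q = 11 is a counterexample.

q = 11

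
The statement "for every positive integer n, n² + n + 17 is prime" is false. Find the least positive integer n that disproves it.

For n = 1, 2, 3, 4, …, 13, 14, 15 the conclusion holds.
n = 16: n² + n + 17 = 289 = 17 × 17, composite.
Thus n = 16 disproves the claim, and no smaller n works.

n = 16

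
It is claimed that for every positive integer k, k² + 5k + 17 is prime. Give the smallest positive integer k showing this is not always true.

Check each positive integer k in order until k² + 5k + 17 is not prime.
The first 7 eligible values, up to k = 7, all satisfy the conclusion.
k = 8: k² + 5k + 17 = 121 = 11 × 11, composite.

k = 8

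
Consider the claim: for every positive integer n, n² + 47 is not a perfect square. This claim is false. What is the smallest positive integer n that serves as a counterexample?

n = 23

A counterexample is any positive integer n such that n² + 47 is a perfect square; we check each in order.
For n = 1, 2, 3, 4, …, 20, 21, 22 the conclusion holds.
n = 23: 23² + 47 = 576 = 24², a perfect square.
Thus n = 23 disproves the claim, and no smaller n works.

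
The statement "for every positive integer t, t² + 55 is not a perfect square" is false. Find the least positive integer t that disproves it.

t = 3

Check each positive integer t in order until t² + 55 is a perfect square.
For t = 1, 2 the conclusion holds.
t = 3: 3² + 55 = 64 = 8², a perfect square.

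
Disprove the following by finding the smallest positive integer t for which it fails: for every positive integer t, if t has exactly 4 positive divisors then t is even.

t = 15

For t = 6, 8, 10, 14 the conclusion holds.
t = 15: divisors of 15: 1, 3, 5, 15; 15 is odd.
Hence t = 15 is a counterexample.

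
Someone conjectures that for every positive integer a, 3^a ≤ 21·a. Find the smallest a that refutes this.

a = 5

Check each positive integer a in order until 3^a > 21·a.
For a = 1, 2, 3, 4 the conclusion holds.
a = 5: 3^a = 243 and 21·a = 105, so 243 > 105.
Thus a = 5 disproves the claim, and no smaller a works.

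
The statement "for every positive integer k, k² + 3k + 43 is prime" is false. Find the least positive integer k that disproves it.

k = 39

For k = 1, 2, 3, 4, …, 36, 37, 38 the conclusion holds.
k = 39: k² + 3k + 43 = 1681 = 41 × 41, composite.
Hence k = 39 is a counterexample.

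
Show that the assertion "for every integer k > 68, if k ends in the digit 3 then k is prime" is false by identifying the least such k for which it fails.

For k = 73, 83 the conclusion holds.
k = 93: 93 ends in 3; 93 = 3 × 31, composite.

k = 93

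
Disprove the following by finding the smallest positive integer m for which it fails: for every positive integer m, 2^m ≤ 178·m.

We need the least positive integer m for which 2^m > 178·m.
For m = 1, 2, 3, 4, 5, 6, 7, 8, 9, 10 the conclusion holds.
m = 11: 2^m = 2048 and 178·m = 1958, so 2048 > 1958.

m = 11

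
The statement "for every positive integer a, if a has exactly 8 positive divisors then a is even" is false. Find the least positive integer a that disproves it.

The first 12 eligible values, up to a = 104, all satisfy the conclusion.
a = 105: divisors of 105: 1, 3, 5, 7, 15, 21, 35, 105; 105 is odd.

a = 105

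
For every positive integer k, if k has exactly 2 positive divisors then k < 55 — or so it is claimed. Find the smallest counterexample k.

The first 16 eligible values, up to k = 53, all satisfy the conclusion.
k = 59: τ(59) = 2; 59 ≥ 55.

k = 59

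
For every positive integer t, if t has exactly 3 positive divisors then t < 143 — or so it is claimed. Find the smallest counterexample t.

t = 169

t = 4: τ(4) = 3; 4 < 143.
t = 9: τ(9) = 3; 9 < 143.
t = 25: τ(25) = 3; 25 < 143.
t = 49: τ(49) = 3; 49 < 143.
t = 121: τ(121) = 3; 121 < 143.
t = 169: τ(169) = 3; 169 ≥ 143.
Thus t = 169 disproves the claim, and no smaller t works.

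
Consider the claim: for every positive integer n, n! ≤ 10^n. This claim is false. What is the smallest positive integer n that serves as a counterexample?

Check each positive integer n in order until n! > 10^n.
For n = 1, 2, 3, 4, …, 22, 23, 24 the conclusion holds.
n = 25: n! = 15511210043330985984000000 and 10^n = 10000000000000000000000000, so 15511210043330985984000000 > 10000000000000000000000000.
Thus n = 25 disproves the claim, and no smaller n works.

n = 25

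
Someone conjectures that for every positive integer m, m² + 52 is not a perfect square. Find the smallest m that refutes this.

m = 12

Check each positive integer m in order until m² + 52 is a perfect square.
The first 11 eligible values, up to m = 11, all satisfy the conclusion.
m = 12: 12² + 52 = 196 = 14², a perfect square.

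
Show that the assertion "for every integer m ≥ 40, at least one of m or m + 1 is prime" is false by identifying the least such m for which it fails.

The first 4 eligible values, up to m = 43, all satisfy the conclusion.
m = 44: 44 = 2 × 22; 45 = 3 × 15 — both composite.
So m = 44 is the smallest counterexample.

m = 44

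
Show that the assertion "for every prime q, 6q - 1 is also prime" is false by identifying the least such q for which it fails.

We need the least prime q for which 6q - 1 is not prime.
q = 2: 6q - 1 = 11, prime.
q = 3: 6q - 1 = 17, prime.
q = 5: 6q - 1 = 29, prime.
q = 7: 6q - 1 = 41, prime.
q = 11: 6q - 1 = 65 = 5 × 13, not prime.
Thus q = 11 disproves the claim, and no smaller q works.

q = 11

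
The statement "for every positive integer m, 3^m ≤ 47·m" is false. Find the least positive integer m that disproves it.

m = 5

A counterexample is any positive integer m such that 3^m > 47·m; we check each in order.
m = 1: 3^m = 3 and 47·m = 47, so 3 ≤ 47.
m = 2: 3^m = 9 and 47·m = 94, so 9 ≤ 94.
m = 3: 3^m = 27 and 47·m = 141, so 27 ≤ 141.
m = 4: 3^m = 81 and 47·m = 188, so 81 ≤ 188.
m = 5: 3^m = 243 and 47·m = 235, so 243 > 235.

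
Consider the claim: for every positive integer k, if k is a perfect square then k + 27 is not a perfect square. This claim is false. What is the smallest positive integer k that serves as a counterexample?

A counterexample is any positive integer k such that k is a perfect square but k + 27 is a perfect square; we check each in order.
k = 1: 1 + 27 = 28, not a perfect square.
k = 4: 4 + 27 = 31, not a perfect square.
k = 9: 9 = 3² and 9 + 27 = 36 = 6².

k = 9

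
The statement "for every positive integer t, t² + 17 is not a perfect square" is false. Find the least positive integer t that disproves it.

We need the least positive integer t for which t² + 17 is a perfect square.
The first 7 eligible values, up to t = 7, all satisfy the conclusion.
t = 8: 8² + 17 = 81 = 9², a perfect square.

t = 8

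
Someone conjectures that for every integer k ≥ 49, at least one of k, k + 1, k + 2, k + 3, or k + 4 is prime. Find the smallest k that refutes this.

We need the least integer k ≥ 49 for which k, k + 1, k + 2, k + 3, k + 4 are all composite.
The first 5 eligible values, up to k = 53, all satisfy the conclusion.
k = 54: 54 = 2 × 27; 55 = 5 × 11; 56 = 2 × 28; 57 = 3 × 19; 58 = 2 × 29 — all composite.
So k = 54 is the smallest counterexample.

k = 54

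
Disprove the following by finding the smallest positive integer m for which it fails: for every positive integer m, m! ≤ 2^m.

Check each positive integer m in order until m! > 2^m.
For m = 1, 2, 3 the conclusion holds.
m = 4: m! = 24 and 2^m = 16, so 24 > 16.

m = 4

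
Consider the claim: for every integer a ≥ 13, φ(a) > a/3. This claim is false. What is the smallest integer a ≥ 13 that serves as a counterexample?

We need the least integer a ≥ 13 for which the claim fails.
For a = 13, 14, 15, 16, 17 the conclusion holds.
a = 18: φ(18) = 6 and 18/3 = 6, so φ(18) ≤ 18/3.
Thus a = 18 disproves the claim, and no smaller a works.

a = 18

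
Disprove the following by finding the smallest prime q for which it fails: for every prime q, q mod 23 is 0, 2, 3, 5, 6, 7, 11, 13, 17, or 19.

q = 31

We need the least prime q for which the claim fails.
For q = 2, 3, 5, 7, 11, 13, 17, 19, 23, 29 the conclusion holds.
q = 31: 31 mod 23 = 8 — not in {0, 2, 3, 5, 6, 7, 11, 13, 17, 19}.
Hence q = 31 is a counterexample.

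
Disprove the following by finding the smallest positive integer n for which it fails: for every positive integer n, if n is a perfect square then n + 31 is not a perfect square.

n = 225

We need the least positive integer n for which n is a perfect square but n + 31 is a perfect square.
For n = 1, 4, 9, 16, …, 144, 169, 196 the conclusion holds.
n = 225: 225 = 15² and 225 + 31 = 256 = 16².
Thus n = 225 disproves the claim, and no smaller n works.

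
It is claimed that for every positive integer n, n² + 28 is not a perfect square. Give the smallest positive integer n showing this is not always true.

n = 6

A counterexample is any positive integer n such that n² + 28 is a perfect square; we check each in order.
For n = 1, 2, 3, 4, 5 the conclusion holds.
n = 6: 6² + 28 = 64 = 8², a perfect square.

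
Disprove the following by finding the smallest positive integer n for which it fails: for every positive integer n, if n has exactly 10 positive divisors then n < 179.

n = 208

Check each positive integer n in order until n has exactly 10 positive divisors but the claim fails.
n = 48: τ(48) = 10; 48 < 179.
n = 80: τ(80) = 10; 80 < 179.
n = 112: τ(112) = 10; 112 < 179.
n = 162: τ(162) = 10; 162 < 179.
n = 176: τ(176) = 10; 176 < 179.
n = 208: τ(208) = 10; 208 ≥ 179.
So n = 208 is the smallest counterexample.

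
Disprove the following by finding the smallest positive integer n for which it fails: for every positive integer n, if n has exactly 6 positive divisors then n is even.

n = 45

We need the least positive integer n for which n has exactly 6 positive divisors but n is odd.
For n = 12, 18, 20, 28, 32, 44 the conclusion holds.
n = 45: divisors of 45: 1, 3, 5, 9, 15, 45; 45 is odd.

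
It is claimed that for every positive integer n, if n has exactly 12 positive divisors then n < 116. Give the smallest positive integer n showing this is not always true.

n = 126

The first 6 eligible values, up to n = 108, all satisfy the conclusion.
n = 126: τ(126) = 12; 126 ≥ 116.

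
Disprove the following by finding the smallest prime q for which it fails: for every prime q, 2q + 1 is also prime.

A counterexample is any prime q such that 2q + 1 is not prime; we check each in order.
For q = 2, 3, 5 the conclusion holds.
q = 7: 2q + 1 = 15 = 3 × 5, not prime.
So q = 7 is the smallest counterexample.

q = 7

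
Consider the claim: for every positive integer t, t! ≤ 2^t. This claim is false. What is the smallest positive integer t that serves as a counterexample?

t = 4

t = 1: t! = 1 and 2^t = 2, so 1 ≤ 2.
t = 2: t! = 2 and 2^t = 4, so 2 ≤ 4.
t = 3: t! = 6 and 2^t = 8, so 6 ≤ 8.
t = 4: t! = 24 and 2^t = 16, so 24 > 16.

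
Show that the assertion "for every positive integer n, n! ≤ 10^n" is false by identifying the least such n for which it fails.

Check each positive integer n in order until n! > 10^n.
For n = 1, 2, 3, 4, …, 22, 23, 24 the conclusion holds.
n = 25: n! = 15511210043330985984000000 and 10^n = 10000000000000000000000000, so 15511210043330985984000000 > 10000000000000000000000000.
So n = 25 is the smallest counterexample.

n = 25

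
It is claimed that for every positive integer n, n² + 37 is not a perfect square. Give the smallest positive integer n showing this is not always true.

n = 18

We need the least positive integer n for which n² + 37 is a perfect square.
For n = 1, 2, 3, 4, …, 15, 16, 17 the conclusion holds.
n = 18: 18² + 37 = 361 = 19², a perfect square.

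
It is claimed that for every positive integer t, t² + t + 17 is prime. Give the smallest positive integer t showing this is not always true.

t = 16

We need the least positive integer t for which t² + t + 17 is not prime.
The first 15 eligible values, up to t = 15, all satisfy the conclusion.
t = 16: t² + t + 17 = 289 = 17 × 17, composite.
So t = 16 is the smallest counterexample.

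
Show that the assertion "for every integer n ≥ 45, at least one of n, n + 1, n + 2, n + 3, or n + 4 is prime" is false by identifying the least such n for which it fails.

n = 48

n = 45: 47 is prime.
n = 46: 47 is prime.
n = 47: 47 is prime.
n = 48: 48 = 2 × 24; 49 = 7 × 7; 50 = 2 × 25; 51 = 3 × 17; 52 = 2 × 26 — all composite.
Hence n = 48 is a counterexample.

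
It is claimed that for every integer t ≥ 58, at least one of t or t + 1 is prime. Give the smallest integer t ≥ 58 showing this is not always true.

Check each integer t ≥ 58 in order until t, t + 1 are both composite.
The first 4 eligible values, up to t = 61, all satisfy the conclusion.
t = 62: 62 = 2 × 31; 63 = 3 × 21 — both composite.

t = 62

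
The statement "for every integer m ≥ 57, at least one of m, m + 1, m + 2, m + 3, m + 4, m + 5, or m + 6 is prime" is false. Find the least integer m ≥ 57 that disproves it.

m = 90

For m = 57, 58, 59, 60, …, 87, 88, 89 the conclusion holds.
m = 90: 90 = 2 × 45; 91 = 7 × 13; 92 = 2 × 46; 93 = 3 × 31; 94 = 2 × 47; 95 = 5 × 19; 96 = 2 × 48 — all composite.
Hence m = 90 is a counterexample.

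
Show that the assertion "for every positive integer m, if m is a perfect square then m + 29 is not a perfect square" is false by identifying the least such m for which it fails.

Check each positive integer m in order until m is a perfect square but m + 29 is a perfect square.
For m = 1, 4, 9, 16, …, 121, 144, 169 the conclusion holds.
m = 196: 196 = 14² and 196 + 29 = 225 = 15².
Hence m = 196 is a counterexample.

m = 196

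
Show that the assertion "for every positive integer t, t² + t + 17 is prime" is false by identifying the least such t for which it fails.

t = 16

Check each positive integer t in order until t² + t + 17 is not prime.
The first 15 eligible values, up to t = 15, all satisfy the conclusion.
t = 16: t² + t + 17 = 289 = 17 × 17, composite.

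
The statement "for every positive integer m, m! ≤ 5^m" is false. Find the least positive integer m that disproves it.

m = 12

A counterexample is any positive integer m such that m! > 5^m; we check each in order.
For m = 1, 2, 3, 4, …, 9, 10, 11 the conclusion holds.
m = 12: m! = 479001600 and 5^m = 244140625, so 479001600 > 244140625.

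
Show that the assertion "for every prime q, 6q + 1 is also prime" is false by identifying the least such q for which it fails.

q = 19

We need the least prime q for which 6q + 1 is not prime.
q = 2: 6q + 1 = 13, prime.
q = 3: 6q + 1 = 19, prime.
q = 5: 6q + 1 = 31, prime.
q = 7: 6q + 1 = 43, prime.
q = 11: 6q + 1 = 67, prime.
q = 13: 6q + 1 = 79, prime.
q = 17: 6q + 1 = 103, prime.
q = 19: 6q + 1 = 115 = 5 × 23, not prime.
So q = 19 is the smallest counterexample.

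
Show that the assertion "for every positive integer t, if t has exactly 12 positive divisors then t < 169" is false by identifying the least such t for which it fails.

The first 12 eligible values, up to t = 160, all satisfy the conclusion.
t = 198: τ(198) = 12; 198 ≥ 169.
Hence t = 198 is a counterexample.

t = 198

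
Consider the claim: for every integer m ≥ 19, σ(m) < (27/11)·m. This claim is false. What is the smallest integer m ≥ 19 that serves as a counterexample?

m = 24

We need the least integer m ≥ 19 for which the claim fails.
The first 5 eligible values, up to m = 23, all satisfy the conclusion.
m = 24: σ(24) = 60; 60 ≥ 648/11.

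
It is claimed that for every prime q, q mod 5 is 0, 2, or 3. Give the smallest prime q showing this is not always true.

We need the least prime q for which the claim fails.
For q = 2, 3, 5, 7 the conclusion holds.
q = 11: 11 mod 5 = 1 — not in {0, 2, 3}.

q = 11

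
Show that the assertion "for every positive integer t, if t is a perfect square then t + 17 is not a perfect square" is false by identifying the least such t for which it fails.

t = 64

t = 1: 1 + 17 = 18, not a perfect square.
t = 4: 4 + 17 = 21, not a perfect square.
t = 9: 9 + 17 = 26, not a perfect square.
t = 16: 16 + 17 = 33, not a perfect square.
t = 25: 25 + 17 = 42, not a perfect square.
t = 36: 36 + 17 = 53, not a perfect square.
t = 49: 49 + 17 = 66, not a perfect square.
t = 64: 64 = 8² and 64 + 17 = 81 = 9².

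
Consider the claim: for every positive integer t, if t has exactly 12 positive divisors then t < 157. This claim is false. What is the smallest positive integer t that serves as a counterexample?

t = 160

A counterexample is any positive integer t such that t has exactly 12 positive divisors but the claim fails; we check each in order.
The first 11 eligible values, up to t = 156, all satisfy the conclusion.
t = 160: τ(160) = 12; 160 ≥ 157.
Hence t = 160 is a counterexample.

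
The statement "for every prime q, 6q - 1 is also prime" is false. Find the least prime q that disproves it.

We need the least prime q for which 6q - 1 is not prime.
q = 2: 6q - 1 = 11, prime.
q = 3: 6q - 1 = 17, prime.
q = 5: 6q - 1 = 29, prime.
q = 7: 6q - 1 = 41, prime.
q = 11: 6q - 1 = 65 = 5 × 13, not prime.

q = 11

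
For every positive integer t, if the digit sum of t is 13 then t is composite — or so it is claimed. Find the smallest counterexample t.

Check each positive integer t in order until the digit sum of t is 13 but t is prime.
For t = 49, 58 the conclusion holds.
t = 67: digit sum 13; 67 is prime, not composite.

t = 67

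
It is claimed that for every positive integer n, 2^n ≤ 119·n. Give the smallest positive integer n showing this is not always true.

n = 11

For n = 1, 2, 3, 4, 5, 6, 7, 8, 9, 10 the conclusion holds.
n = 11: 2^n = 2048 and 119·n = 1309, so 2048 > 1309.
Thus n = 11 disproves the claim, and no smaller n works.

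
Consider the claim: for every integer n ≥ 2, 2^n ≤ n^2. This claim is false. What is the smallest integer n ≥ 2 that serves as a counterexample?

n = 5

Check each integer n ≥ 2 in order until 2^n > n^2.
For n = 2, 3, 4 the conclusion holds.
n = 5: 2^n = 32 and n^2 = 25, so 32 > 25.
So n = 5 is the smallest counterexample.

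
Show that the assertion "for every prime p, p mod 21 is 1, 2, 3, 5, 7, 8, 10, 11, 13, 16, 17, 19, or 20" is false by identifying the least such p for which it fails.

Check each prime p in order until the claim fails.
For p = 2, 3, 5, 7, …, 53, 59, 61 the conclusion holds.
p = 67: 67 mod 21 = 4 — not in {1, 2, 3, 5, 7, 8, 10, 11, 13, 16, 17, 19, 20}.

p = 67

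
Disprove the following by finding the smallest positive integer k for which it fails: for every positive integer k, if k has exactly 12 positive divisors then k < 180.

k = 198

The first 12 eligible values, up to k = 160, all satisfy the conclusion.
k = 198: τ(198) = 12; 198 ≥ 180.
Thus k = 198 disproves the claim, and no smaller k works.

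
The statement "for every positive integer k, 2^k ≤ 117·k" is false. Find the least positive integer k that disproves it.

For k = 1, 2, 3, 4, 5, 6, 7, 8, 9, 10 the conclusion holds.
k = 11: 2^k = 2048 and 117·k = 1287, so 2048 > 1287.
Hence k = 11 is a counterexample.

k = 11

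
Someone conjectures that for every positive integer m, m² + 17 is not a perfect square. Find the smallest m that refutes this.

m = 8

Check each positive integer m in order until m² + 17 is a perfect square.
For m = 1, 2, 3, 4, 5, 6, 7 the conclusion holds.
m = 8: 8² + 17 = 81 = 9², a perfect square.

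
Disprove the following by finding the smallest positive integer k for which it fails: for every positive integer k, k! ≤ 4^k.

For k = 1, 2, 3, 4, 5, 6, 7, 8 the conclusion holds.
k = 9: k! = 362880 and 4^k = 262144, so 362880 > 262144.

k = 9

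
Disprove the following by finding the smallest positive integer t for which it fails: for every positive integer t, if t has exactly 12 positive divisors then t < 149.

t = 150

For t = 60, 72, 84, 90, 96, 108, 126, 132, 140 the conclusion holds.
t = 150: τ(150) = 12; 150 ≥ 149.
Thus t = 150 disproves the claim, and no smaller t works.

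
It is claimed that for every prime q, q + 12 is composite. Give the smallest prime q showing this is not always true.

q = 5

We need the least prime q for which q + 12 is prime.
For q = 2, 3 the conclusion holds.
q = 5: q + 12 = 17, prime — not composite.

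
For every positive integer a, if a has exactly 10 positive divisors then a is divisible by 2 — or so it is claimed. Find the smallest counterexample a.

For a = 48, 80, 112, 162, 176, 208, 272, 304, 368 the conclusion holds.
a = 405: τ(405) = 10; 405 mod 2 = 1.

a = 405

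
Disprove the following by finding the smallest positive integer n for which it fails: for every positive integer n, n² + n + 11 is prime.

Check each positive integer n in order until n² + n + 11 is not prime.
For n = 1, 2, 3, 4, 5, 6, 7, 8, 9 the conclusion holds.
n = 10: n² + n + 11 = 121 = 11 × 11, composite.

n = 10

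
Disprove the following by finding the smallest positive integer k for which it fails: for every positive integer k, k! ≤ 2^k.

k = 4

We need the least positive integer k for which k! > 2^k.
k = 1: k! = 1 and 2^k = 2, so 1 ≤ 2.
k = 2: k! = 2 and 2^k = 4, so 2 ≤ 4.
k = 3: k! = 6 and 2^k = 8, so 6 ≤ 8.
k = 4: k! = 24 and 2^k = 16, so 24 > 16.
So k = 4 is the smallest counterexample.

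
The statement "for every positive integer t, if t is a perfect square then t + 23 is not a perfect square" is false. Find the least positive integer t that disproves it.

t = 121

A counterexample is any positive integer t such that t is a perfect square but t + 23 is a perfect square; we check each in order.
For t = 1, 4, 9, 16, 25, 36, 49, 64, 81, 100 the conclusion holds.
t = 121: 121 = 11² and 121 + 23 = 144 = 12².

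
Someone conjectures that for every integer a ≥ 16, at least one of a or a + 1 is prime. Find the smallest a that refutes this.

a = 20

Check each integer a ≥ 16 in order until a, a + 1 are both composite.
The first 4 eligible values, up to a = 19, all satisfy the conclusion.
a = 20: 20 = 2 × 10; 21 = 3 × 7 — both composite.
Thus a = 20 disproves the claim, and no smaller a works.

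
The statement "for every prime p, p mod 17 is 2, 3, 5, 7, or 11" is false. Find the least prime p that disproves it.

p = 13

A counterexample is any prime p such that the claim fails; we check each in order.
p = 2: 2 mod 17 = 2.
p = 3: 3 mod 17 = 3.
p = 5: 5 mod 17 = 5.
p = 7: 7 mod 17 = 7.
p = 11: 11 mod 17 = 11.
p = 13: 13 mod 17 = 13 — not in {2, 3, 5, 7, 11}.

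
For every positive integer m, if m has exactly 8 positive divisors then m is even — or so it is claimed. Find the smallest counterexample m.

Check each positive integer m in order until m has exactly 8 positive divisors but m is odd.
For m = 24, 30, 40, 42, …, 88, 102, 104 the conclusion holds.
m = 105: divisors of 105: 1, 3, 5, 7, 15, 21, 35, 105; 105 is odd.

m = 105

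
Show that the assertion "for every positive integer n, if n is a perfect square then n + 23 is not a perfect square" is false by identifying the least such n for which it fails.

n = 121

Check each positive integer n in order until n is a perfect square but n + 23 is a perfect square.
For n = 1, 4, 9, 16, 25, 36, 49, 64, 81, 100 the conclusion holds.
n = 121: 121 = 11² and 121 + 23 = 144 = 12².
Thus n = 121 disproves the claim, and no smaller n works.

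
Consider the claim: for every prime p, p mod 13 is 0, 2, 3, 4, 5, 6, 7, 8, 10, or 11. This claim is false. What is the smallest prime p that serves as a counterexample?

We need the least prime p for which the claim fails.
The first 15 eligible values, up to p = 47, all satisfy the conclusion.
p = 53: 53 mod 13 = 1 — not in {0, 2, 3, 4, 5, 6, 7, 8, 10, 11}.

p = 53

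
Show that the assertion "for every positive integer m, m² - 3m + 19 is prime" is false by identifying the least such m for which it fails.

m = 18

For m = 1, 2, 3, 4, …, 15, 16, 17 the conclusion holds.
m = 18: m² - 3m + 19 = 289 = 17 × 17, composite.
Hence m = 18 is a counterexample.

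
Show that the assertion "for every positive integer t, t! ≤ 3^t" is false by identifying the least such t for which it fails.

t = 7

Check each positive integer t in order until t! > 3^t.
The first 6 eligible values, up to t = 6, all satisfy the conclusion.
t = 7: t! = 5040 and 3^t = 2187, so 5040 > 2187.
Thus t = 7 disproves the claim, and no smaller t works.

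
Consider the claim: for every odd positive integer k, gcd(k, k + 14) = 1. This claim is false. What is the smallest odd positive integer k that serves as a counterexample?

Check each odd positive integer k in order until gcd(k, k + 14) > 1.
For k = 1, 3, 5 the conclusion holds.
k = 7: gcd(7, 21) = 7.
Thus k = 7 disproves the claim, and no smaller k works.

k = 7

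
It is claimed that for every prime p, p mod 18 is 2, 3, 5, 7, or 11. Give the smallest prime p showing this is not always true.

We need the least prime p for which the claim fails.
For p = 2, 3, 5, 7, 11 the conclusion holds.
p = 13: 13 mod 18 = 13 — not in {2, 3, 5, 7, 11}.
So p = 13 is the smallest counterexample.

p = 13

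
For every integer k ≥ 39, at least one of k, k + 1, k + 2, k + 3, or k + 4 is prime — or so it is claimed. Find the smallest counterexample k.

k = 48

We need the least integer k ≥ 39 for which k, k + 1, k + 2, k + 3, k + 4 are all composite.
For k = 39, 40, 41, 42, 43, 44, 45, 46, 47 the conclusion holds.
k = 48: 48 = 2 × 24; 49 = 7 × 7; 50 = 2 × 25; 51 = 3 × 17; 52 = 2 × 26 — all composite.
Hence k = 48 is a counterexample.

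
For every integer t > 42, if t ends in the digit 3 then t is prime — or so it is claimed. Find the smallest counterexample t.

t = 63

A counterexample is any integer t > 42 such that t ends in the digit 3 but t is not prime; we check each in order.
For t = 43, 53 the conclusion holds.
t = 63: 63 ends in 3; 63 = 3 × 21, composite.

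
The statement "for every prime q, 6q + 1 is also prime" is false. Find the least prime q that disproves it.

For q = 2, 3, 5, 7, 11, 13, 17 the conclusion holds.
q = 19: 6q + 1 = 115 = 5 × 23, not prime.
So q = 19 is the smallest counterexample.

q = 19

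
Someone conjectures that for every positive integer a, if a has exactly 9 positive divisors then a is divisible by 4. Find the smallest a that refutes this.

Check each positive integer a in order until a has exactly 9 positive divisors but a is not divisible by 4.
a = 36: τ(36) = 9; 36 mod 4 = 0.
a = 100: τ(100) = 9; 100 mod 4 = 0.
a = 196: τ(196) = 9; 196 mod 4 = 0.
a = 225: τ(225) = 9; 225 mod 4 = 1.

a = 225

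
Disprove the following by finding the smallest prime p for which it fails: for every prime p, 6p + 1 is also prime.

p = 19

The first 7 eligible values, up to p = 17, all satisfy the conclusion.
p = 19: 6p + 1 = 115 = 5 × 23, not prime.
Thus p = 19 disproves the claim, and no smaller p works.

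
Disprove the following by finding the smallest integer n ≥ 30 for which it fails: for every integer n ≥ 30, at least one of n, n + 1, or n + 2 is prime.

A counterexample is any integer n ≥ 30 such that n, n + 1, n + 2 are all composite; we check each in order.
For n = 30, 31 the conclusion holds.
n = 32: 32 = 2 × 16; 33 = 3 × 11; 34 = 2 × 17 — all composite.
Hence n = 32 is a counterexample.

n = 32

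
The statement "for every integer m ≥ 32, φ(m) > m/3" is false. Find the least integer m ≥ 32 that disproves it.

We need the least integer m ≥ 32 for which the claim fails.
The first 4 eligible values, up to m = 35, all satisfy the conclusion.
m = 36: φ(36) = 12 and 36/3 = 12, so φ(36) ≤ 36/3.
Thus m = 36 disproves the claim, and no smaller m works.

m = 36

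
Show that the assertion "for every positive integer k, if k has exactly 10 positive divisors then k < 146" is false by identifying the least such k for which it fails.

A counterexample is any positive integer k such that k has exactly 10 positive divisors but the claim fails; we check each in order.
For k = 48, 80, 112 the conclusion holds.
k = 162: τ(162) = 10; 162 ≥ 146.
Thus k = 162 disproves the claim, and no smaller k works.

k = 162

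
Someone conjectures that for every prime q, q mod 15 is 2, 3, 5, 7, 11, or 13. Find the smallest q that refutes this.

q = 19

For q = 2, 3, 5, 7, 11, 13, 17 the conclusion holds.
q = 19: 19 mod 15 = 4 — not in {2, 3, 5, 7, 11, 13}.
Hence q = 19 is a counterexample.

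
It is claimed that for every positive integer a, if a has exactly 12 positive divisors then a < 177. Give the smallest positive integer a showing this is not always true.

For a = 60, 72, 84, 90, …, 150, 156, 160 the conclusion holds.
a = 198: τ(198) = 12; 198 ≥ 177.

a = 198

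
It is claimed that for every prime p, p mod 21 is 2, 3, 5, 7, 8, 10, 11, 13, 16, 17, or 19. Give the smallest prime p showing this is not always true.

A counterexample is any prime p such that the claim fails; we check each in order.
The first 12 eligible values, up to p = 37, all satisfy the conclusion.
p = 41: 41 mod 21 = 20 — not in {2, 3, 5, 7, 8, 10, 11, 13, 16, 17, 19}.

p = 41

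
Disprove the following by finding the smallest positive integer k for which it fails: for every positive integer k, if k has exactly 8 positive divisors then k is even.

k = 105

A counterexample is any positive integer k such that k has exactly 8 positive divisors but k is odd; we check each in order.
The first 12 eligible values, up to k = 104, all satisfy the conclusion.
k = 105: divisors of 105: 1, 3, 5, 7, 15, 21, 35, 105; 105 is odd.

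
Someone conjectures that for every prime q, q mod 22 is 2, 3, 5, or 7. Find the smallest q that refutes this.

q = 11

A counterexample is any prime q such that the claim fails; we check each in order.
For q = 2, 3, 5, 7 the conclusion holds.
q = 11: 11 mod 22 = 11 — not in {2, 3, 5, 7}.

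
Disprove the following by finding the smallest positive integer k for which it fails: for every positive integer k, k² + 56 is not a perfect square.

k = 5

A counterexample is any positive integer k such that k² + 56 is a perfect square; we check each in order.
k = 1: 1² + 56 = 57, not a perfect square.
k = 2: 2² + 56 = 60, not a perfect square.
k = 3: 3² + 56 = 65, not a perfect square.
k = 4: 4² + 56 = 72, not a perfect square.
k = 5: 5² + 56 = 81 = 9², a perfect square.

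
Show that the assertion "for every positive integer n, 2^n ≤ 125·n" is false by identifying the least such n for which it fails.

n = 11

We need the least positive integer n for which 2^n > 125·n.
For n = 1, 2, 3, 4, 5, 6, 7, 8, 9, 10 the conclusion holds.
n = 11: 2^n = 2048 and 125·n = 1375, so 2048 > 1375.
Hence n = 11 is a counterexample.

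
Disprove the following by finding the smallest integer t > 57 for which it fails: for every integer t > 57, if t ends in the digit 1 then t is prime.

We need the least integer t > 57 for which t ends in the digit 1 but t is not prime.
t = 61: 61 ends in 1 and is prime.
t = 71: 71 ends in 1 and is prime.
t = 81: 81 ends in 1; 81 = 3 × 27, composite.

t = 81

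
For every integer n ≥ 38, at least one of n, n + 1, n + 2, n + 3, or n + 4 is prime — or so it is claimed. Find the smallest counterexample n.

n = 48

We need the least integer n ≥ 38 for which n, n + 1, n + 2, n + 3, n + 4 are all composite.
The first 10 eligible values, up to n = 47, all satisfy the conclusion.
n = 48: 48 = 2 × 24; 49 = 7 × 7; 50 = 2 × 25; 51 = 3 × 17; 52 = 2 × 26 — all composite.
Thus n = 48 disproves the claim, and no smaller n works.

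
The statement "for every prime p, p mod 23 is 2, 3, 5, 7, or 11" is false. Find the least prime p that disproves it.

A counterexample is any prime p such that the claim fails; we check each in order.
For p = 2, 3, 5, 7, 11 the conclusion holds.
p = 13: 13 mod 23 = 13 — not in {2, 3, 5, 7, 11}.
Hence p = 13 is a counterexample.

p = 13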